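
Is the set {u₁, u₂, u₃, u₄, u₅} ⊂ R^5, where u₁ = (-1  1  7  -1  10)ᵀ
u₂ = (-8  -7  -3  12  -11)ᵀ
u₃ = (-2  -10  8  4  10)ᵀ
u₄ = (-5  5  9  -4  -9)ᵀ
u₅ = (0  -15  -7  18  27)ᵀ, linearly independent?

linearly dependent

The matrix [u₁|u₂|u₃|u₄|u₅] has determinant 0.
A zero determinant means the columns are linearly dependent.
Indeed 2u₁ + u₂ - 2u₄ - u₅ = 0.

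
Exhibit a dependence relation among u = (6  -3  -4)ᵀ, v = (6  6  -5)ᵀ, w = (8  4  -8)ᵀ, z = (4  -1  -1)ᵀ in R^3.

u + v - w - z = 0

Write the vectors as columns of a matrix and find a nonzero vector in its null space.
The free variable yields coefficients (1, 1, -1, -1) (any nonzero multiple also works).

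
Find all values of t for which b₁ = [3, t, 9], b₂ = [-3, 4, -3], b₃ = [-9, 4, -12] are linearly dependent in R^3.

t = 12

The vectors are dependent exactly when the determinant of the matrix with rows b₁, b₂, b₃ vanishes.
Expanding, det = 108 - 9*t.
This vanishes exactly when t = 12.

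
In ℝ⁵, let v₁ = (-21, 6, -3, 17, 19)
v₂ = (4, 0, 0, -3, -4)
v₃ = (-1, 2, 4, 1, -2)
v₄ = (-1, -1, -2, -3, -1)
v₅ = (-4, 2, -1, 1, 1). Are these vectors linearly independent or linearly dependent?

Place the vectors as rows of a 5×5 matrix and reduce to echelon form.
The reduction yields 4 nonzero rows, so the rank is 4.
Since rank 4 < 5, the set is linearly dependent.

linearly dependent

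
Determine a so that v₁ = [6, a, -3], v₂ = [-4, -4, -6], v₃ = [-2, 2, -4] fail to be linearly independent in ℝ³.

a = 54

Place the vectors as rows of a 3×3 matrix; dependence ⇔ determinant zero.
Cofactor expansion gives det = 216 - 4*a.
Solving 216 - 4*a = 0 yields a = 54.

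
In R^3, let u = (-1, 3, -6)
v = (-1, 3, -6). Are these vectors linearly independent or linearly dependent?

linearly dependent

Two of the vectors are equal, giving an immediate dependence.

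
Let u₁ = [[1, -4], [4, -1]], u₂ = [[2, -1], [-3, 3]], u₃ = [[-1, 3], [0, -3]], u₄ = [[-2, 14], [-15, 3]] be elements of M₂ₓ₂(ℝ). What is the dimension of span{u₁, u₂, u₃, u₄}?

dim = 3

Use coordinates relative to {E₁₁, E₁₂, E₂₁, E₂₂}.
Row-reduce the 4×4 matrix with these as rows.
Exactly 3 pivots survive; hence the rank is 3.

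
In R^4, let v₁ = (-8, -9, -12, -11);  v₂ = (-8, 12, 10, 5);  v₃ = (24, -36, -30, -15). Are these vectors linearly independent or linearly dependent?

linearly dependent

One vector is a scalar multiple of another, so the set is dependent.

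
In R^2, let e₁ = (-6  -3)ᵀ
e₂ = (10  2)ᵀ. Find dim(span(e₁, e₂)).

2

Row-reduce the 2×2 matrix with these as rows.
Exactly 2 pivots survive; hence the rank is 2.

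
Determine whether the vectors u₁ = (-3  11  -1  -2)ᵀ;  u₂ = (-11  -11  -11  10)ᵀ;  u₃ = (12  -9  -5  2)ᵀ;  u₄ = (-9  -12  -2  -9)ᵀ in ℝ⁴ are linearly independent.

linearly independent

Row-reduce the matrix whose columns are u₁, u₂, u₃, u₄.
The reduction yields 4 nonzero rows, so the rank is 4.
Since rank = 4 (the number of vectors), the set is linearly independent.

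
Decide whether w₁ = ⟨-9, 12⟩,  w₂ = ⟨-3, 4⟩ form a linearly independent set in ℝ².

The matrix [w₁|w₂] has determinant 0.
A zero determinant means the columns are linearly dependent.
Indeed w₁ - 3w₂ = 0.

linearly dependent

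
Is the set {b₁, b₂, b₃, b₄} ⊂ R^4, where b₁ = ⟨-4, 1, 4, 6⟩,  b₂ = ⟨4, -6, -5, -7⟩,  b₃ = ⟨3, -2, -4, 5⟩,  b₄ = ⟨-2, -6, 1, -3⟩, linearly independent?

Form the 4×4 matrix with these as columns; its determinant is 12.
A nonzero determinant means the columns are linearly independent.

linearly independent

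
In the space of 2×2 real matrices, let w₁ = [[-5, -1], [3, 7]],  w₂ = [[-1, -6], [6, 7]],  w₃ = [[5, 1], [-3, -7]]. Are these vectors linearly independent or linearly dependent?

Write each element as a coordinate vector in ℝ⁴ using {E₁₁, E₁₂, E₂₁, E₂₂}.
Row-reduce the matrix whose columns are w₁, w₂, w₃.
The reduction yields 2 nonzero rows, so the rank is 2.
Since rank 2 < 3, the set is linearly dependent.
Indeed w₁ + w₃ = 0.

linearly dependent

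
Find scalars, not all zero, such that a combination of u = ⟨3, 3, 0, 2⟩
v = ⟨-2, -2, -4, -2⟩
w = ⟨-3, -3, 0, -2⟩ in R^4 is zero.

Solve the homogeneous system with u, v, w as columns by row-reducing the coefficient matrix.
The free variable yields coefficients (1, 0, 1) (any nonzero multiple also works).

u + w = 0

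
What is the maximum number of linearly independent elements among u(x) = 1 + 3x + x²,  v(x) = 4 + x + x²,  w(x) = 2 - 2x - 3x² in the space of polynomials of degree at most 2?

3

Pass to coordinate vectors with respect to the basis {1, x, x²}.
Put the 3×3 matrix [u|v|w] into echelon form.
The echelon form has 3 nonzero rows, so the rank is 3.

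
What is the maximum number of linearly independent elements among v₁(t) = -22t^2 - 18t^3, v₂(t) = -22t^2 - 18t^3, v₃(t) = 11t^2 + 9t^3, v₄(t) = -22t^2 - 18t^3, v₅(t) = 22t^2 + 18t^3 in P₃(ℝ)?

1

Represent each element by its coordinate vector in ℝ⁴.
Apply Gaussian elimination to the matrix whose rows are v₁, v₂, v₃, v₄, v₅.
Exactly 1 pivot survives; hence the rank is 1.
(With 5 elements in a 4-dimensional space the rank is at most 4.)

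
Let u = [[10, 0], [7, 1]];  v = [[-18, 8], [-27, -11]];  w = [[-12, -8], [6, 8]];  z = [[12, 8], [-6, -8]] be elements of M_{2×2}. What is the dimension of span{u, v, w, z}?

Use coordinates relative to {E₁₁, E₁₂, E₂₁, E₂₂}.
Apply Gaussian elimination to the matrix whose rows are u, v, w, z.
Reduction leaves 2 leading entries, giving rank 2.

dim = 2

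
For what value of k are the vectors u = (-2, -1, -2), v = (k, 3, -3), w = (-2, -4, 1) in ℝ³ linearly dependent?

k = 0

The set is linearly dependent precisely when det[u; v; w] = 0.
The determinant works out to 9*k.
This vanishes exactly when k = 0.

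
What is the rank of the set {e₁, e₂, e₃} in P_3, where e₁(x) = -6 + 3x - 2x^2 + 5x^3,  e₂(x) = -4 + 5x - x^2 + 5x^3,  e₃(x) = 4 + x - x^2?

Represent each element by its coordinate vector in ℝ⁴.
Apply Gaussian elimination to the matrix whose rows are e₁, e₂, e₃.
Reduction leaves 3 leading entries, giving rank 3.

3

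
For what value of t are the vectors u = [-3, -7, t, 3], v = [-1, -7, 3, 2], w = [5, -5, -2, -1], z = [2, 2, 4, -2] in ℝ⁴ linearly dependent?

The set is linearly dependent precisely when det[u; v; w; z] = 0.
Expanding, det = 88 - 28*t.
Setting this to zero gives t = 22/7.

t = 22/7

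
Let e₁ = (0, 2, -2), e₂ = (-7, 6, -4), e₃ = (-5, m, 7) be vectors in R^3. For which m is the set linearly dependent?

The vectors are dependent exactly when the determinant of the matrix with rows e₁, e₂, e₃ vanishes.
The determinant works out to 14*m + 78.
Solving 14*m + 78 = 0 yields m = -39/7.

m = -39/7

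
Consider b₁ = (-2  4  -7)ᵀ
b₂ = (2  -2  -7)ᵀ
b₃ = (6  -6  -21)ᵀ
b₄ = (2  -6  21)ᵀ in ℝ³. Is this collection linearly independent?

linearly dependent

There are 4 vectors in a 3-dimensional space, so they cannot be linearly independent.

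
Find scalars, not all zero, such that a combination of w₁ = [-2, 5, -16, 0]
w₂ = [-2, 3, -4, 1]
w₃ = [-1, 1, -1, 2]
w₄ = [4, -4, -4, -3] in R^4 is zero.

Solve the homogeneous system with w₁, w₂, w₃, w₄ as columns by row-reducing the coefficient matrix.
The free variable yields coefficients (1, -3, 0, -1) (any nonzero multiple also works).

w₁ - 3w₂ - w₄ = 0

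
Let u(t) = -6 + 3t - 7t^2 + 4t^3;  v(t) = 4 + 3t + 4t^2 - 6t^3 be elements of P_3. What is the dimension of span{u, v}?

dim = 2

Use coordinates relative to {1, t, …, t^3}.
Put the 4×2 matrix [u|v] into echelon form.
Exactly 2 pivots survive; hence the rank is 2.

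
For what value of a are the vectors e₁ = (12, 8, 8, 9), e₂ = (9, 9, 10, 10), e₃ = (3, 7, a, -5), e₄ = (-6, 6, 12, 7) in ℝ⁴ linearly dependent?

a = -42

Place the vectors as rows of a 4×4 matrix; dependence ⇔ determinant zero.
The determinant works out to 24*a + 1008.
Setting this to zero gives a = -42.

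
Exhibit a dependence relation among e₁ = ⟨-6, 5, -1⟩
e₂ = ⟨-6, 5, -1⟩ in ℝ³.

e₁ - e₂ = 0

Row-reduce the matrix with e₁, e₂ as columns; the null space gives the coefficients.
One solution (up to scaling) is (1, -1).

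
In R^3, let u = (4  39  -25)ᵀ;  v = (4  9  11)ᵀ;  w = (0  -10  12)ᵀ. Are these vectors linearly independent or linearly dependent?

linearly dependent

Row-reduce the matrix whose columns are u, v, w.
The reduction yields 2 nonzero rows, so the rank is 2.
Since rank 2 < 3, the set is linearly dependent.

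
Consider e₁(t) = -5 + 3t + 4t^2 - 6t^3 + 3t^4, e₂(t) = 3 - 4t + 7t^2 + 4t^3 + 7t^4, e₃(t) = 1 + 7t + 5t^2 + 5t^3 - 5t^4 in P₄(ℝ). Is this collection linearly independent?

Write each element as a coordinate vector in ℝ⁵ using {1, t, …, t^4}.
Place the vectors as rows of a 3×5 matrix and reduce to echelon form.
The reduction yields 3 nonzero rows, so the rank is 3.
Since rank = 3 (the number of vectors), the set is linearly independent.

linearly independent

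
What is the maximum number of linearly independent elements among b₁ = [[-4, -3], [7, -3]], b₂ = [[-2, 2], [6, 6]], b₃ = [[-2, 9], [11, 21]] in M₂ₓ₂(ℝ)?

Pass to coordinate vectors with respect to the basis {E₁₁, E₁₂, E₂₁, E₂₂}.
Put the 4×3 matrix [b₁|b₂|b₃] into echelon form.
There are 2 pivot columns, so rank = 2.

2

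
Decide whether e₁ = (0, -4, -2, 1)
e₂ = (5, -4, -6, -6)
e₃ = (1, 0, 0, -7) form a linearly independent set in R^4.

linearly independent

Place the vectors as rows of a 3×4 matrix and reduce to echelon form.
The reduction yields 3 nonzero rows, so the rank is 3.
Since rank = 3 (the number of vectors), the set is linearly independent.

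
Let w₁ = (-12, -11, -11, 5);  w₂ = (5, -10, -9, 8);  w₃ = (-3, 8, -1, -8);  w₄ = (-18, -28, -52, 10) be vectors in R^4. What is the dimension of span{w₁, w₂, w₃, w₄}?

Row-reduce the 4×4 matrix with these as rows.
Reduction leaves 3 leading entries, giving rank 3.

dim = 3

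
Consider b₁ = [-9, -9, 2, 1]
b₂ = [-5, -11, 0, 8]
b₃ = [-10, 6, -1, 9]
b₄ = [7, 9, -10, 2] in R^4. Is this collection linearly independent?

Place the vectors as rows of a 4×4 matrix and reduce to echelon form.
The reduction yields 4 nonzero rows, so the rank is 4.
Since rank = 4 (the number of vectors), the set is linearly independent.

linearly independent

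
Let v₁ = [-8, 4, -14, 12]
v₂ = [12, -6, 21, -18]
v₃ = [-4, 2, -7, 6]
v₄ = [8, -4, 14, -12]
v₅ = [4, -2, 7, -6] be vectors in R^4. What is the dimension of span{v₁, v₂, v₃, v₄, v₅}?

dim = 1

Form the matrix with v₁, v₂, v₃, v₄, v₅ as columns and reduce.
Reduction leaves 1 leading entry, giving rank 1.
(With 5 elements in a 4-dimensional space the rank is at most 4.)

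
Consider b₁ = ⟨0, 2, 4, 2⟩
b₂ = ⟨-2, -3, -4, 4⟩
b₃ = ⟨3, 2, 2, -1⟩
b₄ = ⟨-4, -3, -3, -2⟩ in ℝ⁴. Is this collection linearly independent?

Form the 4×4 matrix with these as columns; its determinant is -22.
A nonzero determinant means the columns are linearly independent.

linearly independent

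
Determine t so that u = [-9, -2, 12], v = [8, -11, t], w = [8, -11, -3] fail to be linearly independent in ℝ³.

t = -3

The set is linearly dependent precisely when det[u; v; w] = 0.
Expanding, det = -115*t - 345.
Solving -115*t - 345 = 0 yields t = -3.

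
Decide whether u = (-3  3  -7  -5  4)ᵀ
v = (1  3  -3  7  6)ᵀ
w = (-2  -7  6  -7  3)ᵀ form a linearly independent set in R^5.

linearly independent

Place the vectors as rows of a 3×5 matrix and reduce to echelon form.
The reduction yields 3 nonzero rows, so the rank is 3.
Since rank = 3 (the number of vectors), the set is linearly independent.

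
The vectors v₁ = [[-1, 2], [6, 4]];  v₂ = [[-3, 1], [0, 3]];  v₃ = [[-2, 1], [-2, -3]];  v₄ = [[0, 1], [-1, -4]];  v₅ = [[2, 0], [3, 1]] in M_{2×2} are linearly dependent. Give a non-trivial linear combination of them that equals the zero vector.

Write each element as a vector in ℝ⁴ using {E₁₁, E₁₂, E₂₁, E₂₂}.
Set up α₁v₁ + … + α₅v₅ = 0 and solve the homogeneous system.
One solution (up to scaling) is (1, -1, -2, 1, -3).

v₁ - v₂ - 2v₃ + v₄ - 3v₅ = 0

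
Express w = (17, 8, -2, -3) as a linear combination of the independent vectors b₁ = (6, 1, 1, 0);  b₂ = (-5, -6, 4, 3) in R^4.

Since b₁, b₂ are independent, the coefficients expressing w are uniquely determined by a linear system.
The system has the unique solution (c₁, c₂) = (2, -1).

w = 2b₁ - b₂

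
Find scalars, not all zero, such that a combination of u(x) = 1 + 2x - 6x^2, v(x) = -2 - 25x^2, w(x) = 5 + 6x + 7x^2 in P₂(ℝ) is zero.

3u - v - w = 0

Write each element as a vector in ℝ³ using {1, x, x^2}.
Solve the homogeneous system with u, v, w as columns by row-reducing the coefficient matrix.
The free variable yields coefficients (3, -1, -1) (any nonzero multiple also works).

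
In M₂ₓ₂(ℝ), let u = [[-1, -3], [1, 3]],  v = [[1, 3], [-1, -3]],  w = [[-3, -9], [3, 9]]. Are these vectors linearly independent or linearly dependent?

linearly dependent

Write each element as a coordinate vector in ℝ⁴ using {E₁₁, E₁₂, E₂₁, E₂₂}.
Row-reduce the matrix whose columns are u, v, w.
The reduction yields 1 nonzero row, so the rank is 1.
Since rank 1 < 3, the set is linearly dependent.
Indeed u + v = 0.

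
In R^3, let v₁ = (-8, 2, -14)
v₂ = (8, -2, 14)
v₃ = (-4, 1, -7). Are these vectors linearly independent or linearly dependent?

Row-reduce the matrix whose columns are v₁, v₂, v₃.
The reduction yields 1 nonzero row, so the rank is 1.
Since rank 1 < 3, the set is linearly dependent.
Indeed v₁ + v₂ = 0.

linearly dependent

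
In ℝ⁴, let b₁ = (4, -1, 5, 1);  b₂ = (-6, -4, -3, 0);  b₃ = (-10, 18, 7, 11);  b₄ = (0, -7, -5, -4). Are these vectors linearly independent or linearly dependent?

linearly dependent

Row-reduce the matrix whose columns are b₁, b₂, b₃, b₄.
The reduction yields 3 nonzero rows, so the rank is 3.
Since rank 3 < 4, the set is linearly dependent.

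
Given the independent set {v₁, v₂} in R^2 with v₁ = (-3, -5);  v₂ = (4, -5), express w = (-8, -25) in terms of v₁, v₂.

w = 4v₁ + v₂

Since v₁, v₂ are independent, the coefficients expressing w are uniquely determined by a linear system.
Back-substitution yields (α₁, α₂) = (4, 1).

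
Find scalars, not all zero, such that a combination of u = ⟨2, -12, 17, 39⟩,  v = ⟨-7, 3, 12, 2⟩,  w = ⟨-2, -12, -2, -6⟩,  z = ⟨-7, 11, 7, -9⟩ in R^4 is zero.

Set up α₁u + … + α₄z = 0 and solve the homogeneous system.
The free variable yields coefficients (1, -3, 1, 3) (any nonzero multiple also works).

u - 3v + w + 3z = 0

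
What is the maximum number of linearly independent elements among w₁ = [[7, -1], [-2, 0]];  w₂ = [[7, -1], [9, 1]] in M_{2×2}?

Represent each element by its coordinate vector in ℝ⁴.
Apply Gaussian elimination to the matrix whose rows are w₁, w₂.
Exactly 2 pivots survive; hence the rank is 2.

2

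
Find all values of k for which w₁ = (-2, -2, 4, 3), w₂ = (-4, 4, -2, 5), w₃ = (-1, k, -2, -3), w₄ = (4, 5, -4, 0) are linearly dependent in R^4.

k = -7/8

The vectors are dependent exactly when the determinant of the matrix with rows w₁, w₂, w₃, w₄ vanishes.
Expanding, det = -112*k - 98.
Setting this to zero gives k = -7/8.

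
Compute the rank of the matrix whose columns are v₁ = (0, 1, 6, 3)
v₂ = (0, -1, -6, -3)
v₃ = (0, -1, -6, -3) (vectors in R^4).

Row-reduce the 3×4 matrix with these as rows.
There is 1 pivot column, so rank = 1.

1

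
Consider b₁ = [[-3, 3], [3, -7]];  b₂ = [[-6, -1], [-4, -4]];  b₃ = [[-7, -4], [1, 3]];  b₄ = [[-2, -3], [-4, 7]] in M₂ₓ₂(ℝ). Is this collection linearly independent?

Write each element as a coordinate vector in ℝ⁴ using {E₁₁, E₁₂, E₂₁, E₂₂}.
Form the 4×4 matrix with these as columns; its determinant is 836.
A nonzero determinant means the columns are linearly independent.

linearly independent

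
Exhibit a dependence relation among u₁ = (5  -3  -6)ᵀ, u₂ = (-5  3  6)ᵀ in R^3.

u₁ + u₂ = 0

Row-reduce the matrix with u₁, u₂ as columns; the null space gives the coefficients.
A generator of the null space is (1, 1).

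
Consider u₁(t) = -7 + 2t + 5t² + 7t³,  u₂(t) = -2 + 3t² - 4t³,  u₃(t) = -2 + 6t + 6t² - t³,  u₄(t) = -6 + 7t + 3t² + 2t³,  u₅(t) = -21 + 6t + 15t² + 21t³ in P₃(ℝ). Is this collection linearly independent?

Take coordinates with respect to the standard basis {1, t, …, t³}.
There are 5 vectors in a 4-dimensional space, so they cannot be linearly independent.

linearly dependent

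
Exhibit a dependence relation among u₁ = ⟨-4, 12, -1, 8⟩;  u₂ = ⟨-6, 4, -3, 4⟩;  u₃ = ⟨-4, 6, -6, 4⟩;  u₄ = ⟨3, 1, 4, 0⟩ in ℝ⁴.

u₁ - u₂ - u₃ - 2u₄ = 0

Set up α₁u₁ + … + α₄u₄ = 0 and solve the homogeneous system.
One solution (up to scaling) is (1, -1, -1, -2).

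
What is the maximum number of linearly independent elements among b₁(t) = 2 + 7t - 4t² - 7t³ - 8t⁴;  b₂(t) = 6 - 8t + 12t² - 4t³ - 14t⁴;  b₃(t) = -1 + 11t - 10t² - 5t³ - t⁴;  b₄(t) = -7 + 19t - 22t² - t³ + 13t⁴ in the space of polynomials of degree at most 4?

2

Use coordinates relative to {1, t, …, t⁴}.
Row-reduce the 4×5 matrix with these as rows.
Reduction leaves 2 leading entries, giving rank 2.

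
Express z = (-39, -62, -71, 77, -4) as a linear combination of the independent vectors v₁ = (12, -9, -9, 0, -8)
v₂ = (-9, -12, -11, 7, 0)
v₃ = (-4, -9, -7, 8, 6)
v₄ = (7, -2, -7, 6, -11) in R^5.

Solve the system with v₁, v₂, v₃, v₄ as columns and z as the right-hand side.
The system has the unique solution (α₁, …, α₄) = (-2, 3, 4, 4).

z = -2v₁ + 3v₂ + 4v₃ + 4v₄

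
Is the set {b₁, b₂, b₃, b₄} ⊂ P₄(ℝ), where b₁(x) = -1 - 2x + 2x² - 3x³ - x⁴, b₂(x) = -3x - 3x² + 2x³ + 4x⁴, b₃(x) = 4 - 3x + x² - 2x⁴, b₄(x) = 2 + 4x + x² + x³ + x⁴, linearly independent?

linearly independent

Write each element as a coordinate vector in ℝ⁵ using {1, x, …, x⁴}.
Row-reduce the matrix whose columns are b₁, b₂, b₃, b₄.
The reduction yields 4 nonzero rows, so the rank is 4.
Since rank = 4 (the number of vectors), the set is linearly independent.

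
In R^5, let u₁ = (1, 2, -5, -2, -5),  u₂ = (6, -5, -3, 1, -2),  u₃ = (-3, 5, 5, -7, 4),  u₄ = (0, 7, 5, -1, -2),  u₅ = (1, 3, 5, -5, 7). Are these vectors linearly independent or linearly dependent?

The matrix [u₁|u₂|u₃|u₄|u₅] has determinant -8330.
A nonzero determinant means the columns are linearly independent.

linearly independent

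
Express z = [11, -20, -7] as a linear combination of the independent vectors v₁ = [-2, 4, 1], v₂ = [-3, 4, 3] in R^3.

z = -4v₁ - v₂

Write z = a₁v₁ + a₂v₂ and equate components.
Row-reducing the augmented matrix gives the unique coefficients (a₁, a₂) = (-4, -1).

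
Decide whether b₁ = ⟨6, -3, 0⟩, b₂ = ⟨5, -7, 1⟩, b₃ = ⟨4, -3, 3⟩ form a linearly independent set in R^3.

Row-reduce the matrix whose columns are b₁, b₂, b₃.
The reduction yields 3 nonzero rows, so the rank is 3.
Since rank = 3 (the number of vectors), the set is linearly independent.

linearly independent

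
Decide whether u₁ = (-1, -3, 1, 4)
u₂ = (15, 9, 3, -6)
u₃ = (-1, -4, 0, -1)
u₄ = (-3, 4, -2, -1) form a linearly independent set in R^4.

linearly dependent

Form the 4×4 matrix with these as columns; its determinant is 0.
A zero determinant means the columns are linearly dependent.
Indeed 3u₁ + u₂ + 3u₃ + 3u₄ = 0.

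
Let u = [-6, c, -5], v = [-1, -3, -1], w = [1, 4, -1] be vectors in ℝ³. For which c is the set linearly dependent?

c = -37/2

Place the vectors as rows of a 3×3 matrix; dependence ⇔ determinant zero.
The determinant works out to -2*c - 37.
Setting this to zero gives c = -37/2.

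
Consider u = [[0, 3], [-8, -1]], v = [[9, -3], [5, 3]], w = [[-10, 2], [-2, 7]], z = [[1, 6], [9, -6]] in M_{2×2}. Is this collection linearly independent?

Take coordinates with respect to the standard basis {E₁₁, E₁₂, E₂₁, E₂₂}.
Row-reduce the matrix whose columns are u, v, w, z.
The reduction yields 4 nonzero rows, so the rank is 4.
Since rank = 4 (the number of vectors), the set is linearly independent.

linearly independent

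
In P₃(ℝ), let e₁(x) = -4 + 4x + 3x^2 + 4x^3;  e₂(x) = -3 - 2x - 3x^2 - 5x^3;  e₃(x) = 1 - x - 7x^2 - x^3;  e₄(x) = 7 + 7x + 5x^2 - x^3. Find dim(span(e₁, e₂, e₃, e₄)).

dim = 4

Use coordinates relative to {1, x, …, x^3}.
Apply Gaussian elimination to the matrix whose rows are e₁, e₂, e₃, e₄.
There are 4 pivot columns, so rank = 4.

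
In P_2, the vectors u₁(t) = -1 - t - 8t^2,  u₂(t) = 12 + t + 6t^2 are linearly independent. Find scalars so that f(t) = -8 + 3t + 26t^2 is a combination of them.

f = -4u₁ - u₂

Take coordinate vectors relative to {1, t, t^2}.
Set up the augmented matrix [u₁ | u₂ | f] and row-reduce.
Back-substitution yields (c₁, c₂) = (-4, -1).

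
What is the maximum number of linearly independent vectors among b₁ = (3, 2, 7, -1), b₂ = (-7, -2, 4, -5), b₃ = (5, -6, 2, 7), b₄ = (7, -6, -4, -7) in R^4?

4

Apply Gaussian elimination to the matrix whose rows are b₁, b₂, b₃, b₄.
Exactly 4 pivots survive; hence the rank is 4.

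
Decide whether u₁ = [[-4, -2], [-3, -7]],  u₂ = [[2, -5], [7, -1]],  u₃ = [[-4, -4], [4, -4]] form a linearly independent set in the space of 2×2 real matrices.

linearly independent

Take coordinates with respect to the standard basis {E₁₁, E₁₂, E₂₁, E₂₂}.
Place the vectors as rows of a 3×4 matrix and reduce to echelon form.
The reduction yields 3 nonzero rows, so the rank is 3.
Since rank = 3 (the number of vectors), the set is linearly independent.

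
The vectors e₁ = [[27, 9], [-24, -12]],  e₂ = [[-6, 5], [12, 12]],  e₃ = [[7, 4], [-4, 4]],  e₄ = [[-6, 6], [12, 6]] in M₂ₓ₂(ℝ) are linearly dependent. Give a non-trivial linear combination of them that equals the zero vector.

e₁ + 3e₂ - 3e₃ - 2e₄ = 0

Take coordinates with respect to {E₁₁, E₁₂, E₂₁, E₂₂}.
Solve the homogeneous system with e₁, e₂, e₃, e₄ as columns by row-reducing the coefficient matrix.
One solution (up to scaling) is (1, 3, -3, -2).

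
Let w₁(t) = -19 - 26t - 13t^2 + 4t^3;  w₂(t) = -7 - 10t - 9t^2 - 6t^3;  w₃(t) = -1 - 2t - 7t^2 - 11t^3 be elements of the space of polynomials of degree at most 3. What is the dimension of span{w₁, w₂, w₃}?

dim = 2

Pass to coordinate vectors with respect to the basis {1, t, …, t^3}.
Apply Gaussian elimination to the matrix whose rows are w₁, w₂, w₃.
There are 2 pivot columns, so rank = 2.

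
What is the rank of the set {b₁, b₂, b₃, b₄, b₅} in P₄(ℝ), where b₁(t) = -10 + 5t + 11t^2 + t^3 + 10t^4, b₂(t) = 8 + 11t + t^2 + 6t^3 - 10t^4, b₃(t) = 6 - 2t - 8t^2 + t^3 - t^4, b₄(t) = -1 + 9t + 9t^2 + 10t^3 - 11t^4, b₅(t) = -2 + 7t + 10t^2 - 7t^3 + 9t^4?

5

Use coordinates relative to {1, t, …, t^4}.
Apply Gaussian elimination to the matrix whose rows are b₁, b₂, b₃, b₄, b₅.
Exactly 5 pivots survive; hence the rank is 5.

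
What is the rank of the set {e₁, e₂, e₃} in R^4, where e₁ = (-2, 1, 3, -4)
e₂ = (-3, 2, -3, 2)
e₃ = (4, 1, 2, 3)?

rank 3

Form the matrix with e₁, e₂, e₃ as columns and reduce.
There are 3 pivot columns, so rank = 3.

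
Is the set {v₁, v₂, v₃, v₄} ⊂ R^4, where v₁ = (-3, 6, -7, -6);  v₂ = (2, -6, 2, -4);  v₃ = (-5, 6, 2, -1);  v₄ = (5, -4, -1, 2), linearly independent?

The matrix [v₁|v₂|v₃|v₄] has determinant -548.
A nonzero determinant means the columns are linearly independent.

linearly independent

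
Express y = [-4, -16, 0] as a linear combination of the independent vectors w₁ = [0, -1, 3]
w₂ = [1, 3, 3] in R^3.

Solve the system with w₁, w₂ as columns and y as the right-hand side.
Back-substitution yields (a₁, a₂) = (4, -4).

y = 4w₁ - 4w₂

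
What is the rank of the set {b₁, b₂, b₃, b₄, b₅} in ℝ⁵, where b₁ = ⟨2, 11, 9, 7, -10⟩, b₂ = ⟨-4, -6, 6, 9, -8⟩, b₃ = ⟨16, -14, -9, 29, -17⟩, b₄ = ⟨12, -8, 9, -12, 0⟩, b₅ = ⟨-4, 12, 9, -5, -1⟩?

4

Put the 5×5 matrix [b₁|b₂|b₃|b₄|b₅] into echelon form.
Reduction leaves 4 leading entries, giving rank 4.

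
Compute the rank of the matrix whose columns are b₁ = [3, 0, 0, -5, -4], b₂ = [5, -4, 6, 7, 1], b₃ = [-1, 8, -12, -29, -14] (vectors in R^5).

rank 2

Apply Gaussian elimination to the matrix whose rows are b₁, b₂, b₃.
The echelon form has 2 nonzero rows, so the rank is 2.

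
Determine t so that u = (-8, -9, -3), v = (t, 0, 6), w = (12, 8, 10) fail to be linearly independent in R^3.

t = 4

The vectors are dependent exactly when the determinant of the matrix with rows u, v, w vanishes.
Expanding, det = 66*t - 264.
Setting this to zero gives t = 4.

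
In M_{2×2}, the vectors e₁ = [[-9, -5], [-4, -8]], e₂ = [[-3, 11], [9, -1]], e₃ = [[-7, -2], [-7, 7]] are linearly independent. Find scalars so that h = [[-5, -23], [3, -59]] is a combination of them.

Work in coordinates with respect to the standard basis {E₁₁, E₁₂, E₂₁, E₂₂}.
Since e₁, e₂, e₃ are independent, the coefficients expressing h are uniquely determined by a linear system.
Back-substitution yields (c₁, c₂, c₃) = (4, -1, -4).

h = 4e₁ - e₂ - 4e₃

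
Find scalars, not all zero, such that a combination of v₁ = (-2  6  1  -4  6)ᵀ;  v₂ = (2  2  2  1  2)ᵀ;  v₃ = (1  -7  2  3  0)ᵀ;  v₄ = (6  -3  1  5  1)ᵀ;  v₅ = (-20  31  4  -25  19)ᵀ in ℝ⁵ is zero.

3v₁ + 2v₂ - 3v₄ - v₅ = 0

Write the vectors as columns of a matrix and find a nonzero vector in its null space.
One solution (up to scaling) is (3, 2, 0, -3, -1).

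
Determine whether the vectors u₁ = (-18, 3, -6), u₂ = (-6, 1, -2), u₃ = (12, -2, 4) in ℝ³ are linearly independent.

Form the 3×3 matrix with these as columns; its determinant is 0.
A zero determinant means the columns are linearly dependent.
Indeed u₁ - 3u₂ = 0.

linearly dependent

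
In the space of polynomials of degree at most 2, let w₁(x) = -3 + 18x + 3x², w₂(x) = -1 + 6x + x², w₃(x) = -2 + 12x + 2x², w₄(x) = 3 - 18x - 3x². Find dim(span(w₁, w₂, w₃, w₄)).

1

Represent each element by its coordinate vector in ℝ³.
Put the 3×4 matrix [w₁|w₂|w₃|w₄] into echelon form.
There is 1 pivot column, so rank = 1.
(With 4 elements in a 3-dimensional space the rank is at most 3.)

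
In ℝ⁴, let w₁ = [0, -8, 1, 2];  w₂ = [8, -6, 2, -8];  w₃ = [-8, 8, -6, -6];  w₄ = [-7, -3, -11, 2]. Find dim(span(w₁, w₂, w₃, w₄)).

4

Apply Gaussian elimination to the matrix whose rows are w₁, w₂, w₃, w₄.
Exactly 4 pivots survive; hence the rank is 4.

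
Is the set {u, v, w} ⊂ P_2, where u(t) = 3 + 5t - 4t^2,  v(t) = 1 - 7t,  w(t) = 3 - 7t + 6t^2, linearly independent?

Write each element as a coordinate vector in ℝ³ using {1, t, t^2}.
Form the 3×3 matrix with these as columns; its determinant is -212.
A nonzero determinant means the columns are linearly independent.

linearly independent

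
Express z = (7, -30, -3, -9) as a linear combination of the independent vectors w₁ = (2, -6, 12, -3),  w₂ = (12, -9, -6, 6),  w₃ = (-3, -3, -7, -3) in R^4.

Solve the system with w₁, w₂, w₃ as columns and z as the right-hand side.
The system has the unique solution (α₁, α₂, α₃) = (2, 1, 3).

z = 2w₁ + w₂ + 3w₃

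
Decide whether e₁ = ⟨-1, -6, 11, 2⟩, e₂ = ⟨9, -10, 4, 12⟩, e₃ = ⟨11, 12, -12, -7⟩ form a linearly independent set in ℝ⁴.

linearly independent

Row-reduce the matrix whose columns are e₁, e₂, e₃.
The reduction yields 3 nonzero rows, so the rank is 3.
Since rank = 3 (the number of vectors), the set is linearly independent.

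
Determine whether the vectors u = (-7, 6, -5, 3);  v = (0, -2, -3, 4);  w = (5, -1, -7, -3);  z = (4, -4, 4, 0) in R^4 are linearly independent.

Place the vectors as rows of a 4×4 matrix and reduce to echelon form.
The reduction yields 4 nonzero rows, so the rank is 4.
Since rank = 4 (the number of vectors), the set is linearly independent.

linearly independent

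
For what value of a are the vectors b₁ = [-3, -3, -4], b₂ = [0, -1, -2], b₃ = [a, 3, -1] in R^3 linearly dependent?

a = 21/2

Place the vectors as rows of a 3×3 matrix; dependence ⇔ determinant zero.
Expanding, det = 2*a - 21.
This vanishes exactly when a = 21/2.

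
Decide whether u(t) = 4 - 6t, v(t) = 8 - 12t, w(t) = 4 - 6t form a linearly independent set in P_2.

Take coordinates with respect to the standard basis {1, t, t²}.
One vector is a scalar multiple of another, so the set is dependent.

linearly dependent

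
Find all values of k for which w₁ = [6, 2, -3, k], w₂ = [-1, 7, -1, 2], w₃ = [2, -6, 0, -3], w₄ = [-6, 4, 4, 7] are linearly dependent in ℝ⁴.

k = -15/2

The set is linearly dependent precisely when det[w₁; w₂; w₃; w₄] = 0.
Expanding, det = 4*k + 30.
Setting this to zero gives k = -15/2.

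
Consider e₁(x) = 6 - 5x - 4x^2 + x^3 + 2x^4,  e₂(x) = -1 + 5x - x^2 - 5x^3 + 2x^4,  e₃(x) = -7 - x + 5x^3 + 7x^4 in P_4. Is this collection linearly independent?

linearly independent

Write each element as a coordinate vector in ℝ⁵ using {1, x, …, x^4}.
Row-reduce the matrix whose columns are e₁, e₂, e₃.
The reduction yields 3 nonzero rows, so the rank is 3.
Since rank = 3 (the number of vectors), the set is linearly independent.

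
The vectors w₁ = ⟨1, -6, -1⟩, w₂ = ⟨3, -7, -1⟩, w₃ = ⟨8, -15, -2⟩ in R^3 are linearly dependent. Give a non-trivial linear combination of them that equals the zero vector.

Write the vectors as columns of a matrix and find a nonzero vector in its null space.
The free variable yields coefficients (1, -3, 1) (any nonzero multiple also works).

w₁ - 3w₂ + w₃ = 0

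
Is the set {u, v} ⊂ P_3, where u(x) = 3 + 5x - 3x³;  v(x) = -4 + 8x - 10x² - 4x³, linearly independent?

Take coordinates with respect to the standard basis {1, x, …, x³}.
Row-reduce the matrix whose columns are u, v.
The reduction yields 2 nonzero rows, so the rank is 2.
Since rank = 2 (the number of vectors), the set is linearly independent.

linearly independent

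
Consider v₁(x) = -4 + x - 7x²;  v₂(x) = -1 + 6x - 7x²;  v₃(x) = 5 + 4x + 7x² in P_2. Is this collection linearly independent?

linearly independent

Write each element as a coordinate vector in ℝ³ using {1, x, x²}.
Row-reduce the matrix whose columns are v₁, v₂, v₃.
The reduction yields 3 nonzero rows, so the rank is 3.
Since rank = 3 (the number of vectors), the set is linearly independent.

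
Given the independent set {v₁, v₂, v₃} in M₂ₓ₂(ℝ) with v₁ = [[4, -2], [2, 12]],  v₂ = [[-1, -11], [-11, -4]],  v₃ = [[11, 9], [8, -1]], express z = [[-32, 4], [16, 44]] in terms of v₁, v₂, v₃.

z = 2v₁ - 4v₂ - 4v₃

Work in coordinates with respect to the standard basis {E₁₁, E₁₂, E₂₁, E₂₂}.
Set up the augmented matrix [v₁ | v₂ | v₃ | z] and row-reduce.
Row-reducing the augmented matrix gives the unique coefficients (a₁, a₂, a₃) = (2, -4, -4).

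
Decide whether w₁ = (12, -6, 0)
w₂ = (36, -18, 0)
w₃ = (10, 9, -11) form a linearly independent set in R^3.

Form the 3×3 matrix with these as columns; its determinant is 0.
A zero determinant means the columns are linearly dependent.
Indeed 3w₁ - w₂ = 0.

linearly dependent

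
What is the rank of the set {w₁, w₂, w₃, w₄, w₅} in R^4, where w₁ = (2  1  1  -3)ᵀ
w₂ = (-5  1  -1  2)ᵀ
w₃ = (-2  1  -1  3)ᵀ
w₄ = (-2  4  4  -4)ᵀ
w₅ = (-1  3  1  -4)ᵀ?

Row-reduce the 5×4 matrix with these as rows.
There are 4 pivot columns, so rank = 4.
(With 5 elements in a 4-dimensional space the rank is at most 4.)

rank 4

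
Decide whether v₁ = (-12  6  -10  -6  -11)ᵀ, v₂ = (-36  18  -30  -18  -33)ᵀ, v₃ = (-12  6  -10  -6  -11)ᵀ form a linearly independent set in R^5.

linearly dependent

Row-reduce the matrix whose columns are v₁, v₂, v₃.
The reduction yields 1 nonzero row, so the rank is 1.
Since rank 1 < 3, the set is linearly dependent.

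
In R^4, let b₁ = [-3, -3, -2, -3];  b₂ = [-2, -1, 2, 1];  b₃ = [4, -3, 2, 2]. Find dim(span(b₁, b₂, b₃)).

dim = 3

Put the 4×3 matrix [b₁|b₂|b₃] into echelon form.
The echelon form has 3 nonzero rows, so the rank is 3.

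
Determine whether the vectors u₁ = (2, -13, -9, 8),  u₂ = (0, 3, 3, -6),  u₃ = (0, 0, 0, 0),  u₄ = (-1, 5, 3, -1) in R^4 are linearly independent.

One of the vectors is the zero vector, so the set is linearly dependent.

linearly dependent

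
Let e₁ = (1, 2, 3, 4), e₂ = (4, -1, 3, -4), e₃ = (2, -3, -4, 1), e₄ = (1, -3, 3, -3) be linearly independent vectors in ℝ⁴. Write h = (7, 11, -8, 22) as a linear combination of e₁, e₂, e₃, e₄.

Solve the system with e₁, e₂, e₃, e₄ as columns and h as the right-hand side.
The system has the unique solution (c₁, …, c₄) = (3, 1, 2, -4).

h = 3e₁ + e₂ + 2e₃ - 4e₄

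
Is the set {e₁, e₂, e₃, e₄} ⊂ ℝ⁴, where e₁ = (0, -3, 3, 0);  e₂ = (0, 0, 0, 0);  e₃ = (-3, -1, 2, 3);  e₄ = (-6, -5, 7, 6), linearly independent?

linearly dependent

One of the vectors is the zero vector, so the set is linearly dependent.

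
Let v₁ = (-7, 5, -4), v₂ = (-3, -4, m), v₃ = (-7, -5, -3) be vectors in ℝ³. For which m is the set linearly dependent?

m = -11/10

The set is linearly dependent precisely when det[v₁; v₂; v₃] = 0.
The determinant works out to -70*m - 77.
Setting this to zero gives m = -11/10.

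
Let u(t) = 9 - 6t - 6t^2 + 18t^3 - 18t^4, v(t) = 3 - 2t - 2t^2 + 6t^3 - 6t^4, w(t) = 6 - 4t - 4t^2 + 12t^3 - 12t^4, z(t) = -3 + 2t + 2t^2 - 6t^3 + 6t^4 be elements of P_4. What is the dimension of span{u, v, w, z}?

Use coordinates relative to {1, t, …, t^4}.
Apply Gaussian elimination to the matrix whose rows are u, v, w, z.
The echelon form has 1 nonzero row, so the rank is 1.

1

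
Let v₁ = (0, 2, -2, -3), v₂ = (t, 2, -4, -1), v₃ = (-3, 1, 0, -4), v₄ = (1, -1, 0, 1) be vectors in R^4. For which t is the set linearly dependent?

t = 4

Dependence holds iff the 4×4 matrix [v₁ v₂ v₃ v₄] is singular.
The determinant works out to 6*t - 24.
Solving 6*t - 24 = 0 yields t = 4.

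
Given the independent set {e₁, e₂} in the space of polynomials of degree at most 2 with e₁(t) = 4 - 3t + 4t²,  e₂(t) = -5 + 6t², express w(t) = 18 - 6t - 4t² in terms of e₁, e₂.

Work in coordinates with respect to the standard basis {1, t, t²}.
Since e₁, e₂ are independent, the coefficients expressing w are uniquely determined by a linear system.
Back-substitution yields (α₁, α₂) = (2, -2).

w = 2e₁ - 2e₂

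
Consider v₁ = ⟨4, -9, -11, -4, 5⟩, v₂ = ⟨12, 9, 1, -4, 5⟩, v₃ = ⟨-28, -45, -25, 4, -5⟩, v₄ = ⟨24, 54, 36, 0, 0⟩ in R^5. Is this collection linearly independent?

linearly dependent

Place the vectors as rows of a 4×5 matrix and reduce to echelon form.
The reduction yields 2 nonzero rows, so the rank is 2.
Since rank 2 < 4, the set is linearly dependent.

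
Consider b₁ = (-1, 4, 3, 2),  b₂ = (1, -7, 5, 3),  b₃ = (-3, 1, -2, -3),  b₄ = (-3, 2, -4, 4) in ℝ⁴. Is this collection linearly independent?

Form the 4×4 matrix with these as columns; its determinant is -994.
A nonzero determinant means the columns are linearly independent.

linearly independent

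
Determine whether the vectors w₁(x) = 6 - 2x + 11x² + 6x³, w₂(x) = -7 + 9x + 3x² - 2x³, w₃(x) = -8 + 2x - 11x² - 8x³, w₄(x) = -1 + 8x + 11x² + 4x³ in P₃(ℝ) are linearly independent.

Write each element as a coordinate vector in ℝ⁴ using {1, x, …, x³}.
The matrix [w₁|w₂|w₃|w₄] has determinant -50.
A nonzero determinant means the columns are linearly independent.

linearly independent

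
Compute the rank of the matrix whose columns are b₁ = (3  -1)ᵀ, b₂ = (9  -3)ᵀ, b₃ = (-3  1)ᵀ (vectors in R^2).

Put the 2×3 matrix [b₁|b₂|b₃] into echelon form.
Reduction leaves 1 leading entry, giving rank 1.
(With 3 elements in a 2-dimensional space the rank is at most 2.)

rank 1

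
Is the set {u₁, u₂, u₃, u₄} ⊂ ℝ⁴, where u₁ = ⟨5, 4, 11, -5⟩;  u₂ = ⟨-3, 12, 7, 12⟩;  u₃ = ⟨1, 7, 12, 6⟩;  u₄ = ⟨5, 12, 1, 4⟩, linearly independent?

linearly independent

The matrix [u₁|u₂|u₃|u₄] has determinant 5086.
A nonzero determinant means the columns are linearly independent.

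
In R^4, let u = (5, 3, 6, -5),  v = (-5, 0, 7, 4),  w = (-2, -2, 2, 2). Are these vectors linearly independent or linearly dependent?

linearly independent

Row-reduce the matrix whose columns are u, v, w.
The reduction yields 3 nonzero rows, so the rank is 3.
Since rank = 3 (the number of vectors), the set is linearly independent.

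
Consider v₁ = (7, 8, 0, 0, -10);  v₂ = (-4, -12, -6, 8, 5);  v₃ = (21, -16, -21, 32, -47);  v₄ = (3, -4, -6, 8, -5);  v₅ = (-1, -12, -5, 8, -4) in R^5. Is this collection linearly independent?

linearly dependent

Row-reduce the matrix whose columns are v₁, v₂, v₃, v₄, v₅.
The reduction yields 3 nonzero rows, so the rank is 3.
Since rank 3 < 5, the set is linearly dependent.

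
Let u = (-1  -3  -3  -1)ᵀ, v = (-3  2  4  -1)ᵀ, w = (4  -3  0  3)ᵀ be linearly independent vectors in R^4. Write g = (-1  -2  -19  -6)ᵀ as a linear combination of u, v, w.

Solve the system with u, v, w as columns and g as the right-hand side.
Back-substitution yields (c₁, c₂, c₃) = (1, -4, -3).

g = u - 4v - 3w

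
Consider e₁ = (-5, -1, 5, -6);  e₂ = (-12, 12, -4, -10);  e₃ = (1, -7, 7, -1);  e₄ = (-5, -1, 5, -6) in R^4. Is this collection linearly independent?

linearly dependent

Two of the vectors are equal, giving an immediate dependence.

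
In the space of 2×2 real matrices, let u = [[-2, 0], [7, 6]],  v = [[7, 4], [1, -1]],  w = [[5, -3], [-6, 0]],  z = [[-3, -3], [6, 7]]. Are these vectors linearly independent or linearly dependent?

linearly independent

Take coordinates with respect to the standard basis {E₁₁, E₁₂, E₂₁, E₂₂}.
Form the 4×4 matrix with these as columns; its determinant is 325.
A nonzero determinant means the columns are linearly independent.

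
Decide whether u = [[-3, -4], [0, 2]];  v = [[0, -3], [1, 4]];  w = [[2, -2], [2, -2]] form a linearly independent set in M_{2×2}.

linearly independent

Write each element as a coordinate vector in ℝ⁴ using {E₁₁, E₁₂, E₂₁, E₂₂}.
Row-reduce the matrix whose columns are u, v, w.
The reduction yields 3 nonzero rows, so the rank is 3.
Since rank = 3 (the number of vectors), the set is linearly independent.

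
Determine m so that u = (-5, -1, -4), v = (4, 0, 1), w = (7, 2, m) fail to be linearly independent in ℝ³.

The vectors are dependent exactly when the determinant of the matrix with rows u, v, w vanishes.
Cofactor expansion gives det = 4*m - 29.
Solving 4*m - 29 = 0 yields m = 29/4.

m = 29/4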